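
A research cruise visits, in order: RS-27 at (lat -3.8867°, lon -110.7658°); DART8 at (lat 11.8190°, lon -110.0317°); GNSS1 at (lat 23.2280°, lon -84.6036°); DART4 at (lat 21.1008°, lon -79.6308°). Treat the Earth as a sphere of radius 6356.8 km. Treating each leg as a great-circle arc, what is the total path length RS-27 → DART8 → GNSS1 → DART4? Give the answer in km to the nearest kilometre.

RS-27→DART8: c = 0.274412 rad, d = 1744.38 km
DART8→GNSS1: c = 0.466596 rad, d = 2966.06 km
GNSS1→DART4: c = 0.088529 rad, d = 562.76 km
Total = 1744.38 + 2966.06 + 562.76 = 5273.20 km

5273 km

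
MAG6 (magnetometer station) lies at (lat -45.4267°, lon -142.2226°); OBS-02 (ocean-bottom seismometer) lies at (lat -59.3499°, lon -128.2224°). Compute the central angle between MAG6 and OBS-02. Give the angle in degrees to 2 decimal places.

16.26°

Δφ = -13.9232°,  Δλ = 14.0002°
a = sin²(Δφ/2) + cos φ₁ cos φ₂ sin²(Δλ/2) = 0.020004
c = 2·arcsin(√a) = 0.283826 rad = 16.2620°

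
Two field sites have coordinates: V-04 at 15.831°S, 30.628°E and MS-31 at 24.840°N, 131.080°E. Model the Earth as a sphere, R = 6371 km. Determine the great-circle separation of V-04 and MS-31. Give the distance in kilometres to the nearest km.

11769 km

Δφ = 40.6710°,  Δλ = 100.4520°
a = sin²(Δφ/2) + cos φ₁ cos φ₂ sin²(Δλ/2) = 0.636492
c = 2·arcsin(√a) = 1.847290 rad = 105.8419°
d = R·c = 6371 × 1.847290 = 11769.1 km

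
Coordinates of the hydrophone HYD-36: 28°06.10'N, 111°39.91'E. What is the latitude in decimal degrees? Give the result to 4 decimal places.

28° + 6.10′/60 = 28 + 0.10167 = 28.1017°

28.1017°N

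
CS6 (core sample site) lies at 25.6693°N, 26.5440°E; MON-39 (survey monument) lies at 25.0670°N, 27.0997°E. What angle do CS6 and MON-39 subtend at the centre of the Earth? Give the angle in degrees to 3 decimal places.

Δφ = -0.6023°,  Δλ = 0.5557°
a = sin²(Δφ/2) + cos φ₁ cos φ₂ sin²(Δλ/2) = 0.000047
c = 2·arcsin(√a) = 0.013686 rad = 0.7841°

0.784°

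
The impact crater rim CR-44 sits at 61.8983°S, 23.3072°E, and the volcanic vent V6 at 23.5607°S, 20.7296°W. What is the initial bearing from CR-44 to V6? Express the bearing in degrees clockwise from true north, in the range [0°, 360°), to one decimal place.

301.7°

Δλ = -44.0368°
y = sin Δλ · cos φ₂ = -0.637173
x = cos φ₁ sin φ₂ − sin φ₁ cos φ₂ cos Δλ = 0.392998
θ = atan2(y, x) = -58.3344° → 301.6656° (mod 360°)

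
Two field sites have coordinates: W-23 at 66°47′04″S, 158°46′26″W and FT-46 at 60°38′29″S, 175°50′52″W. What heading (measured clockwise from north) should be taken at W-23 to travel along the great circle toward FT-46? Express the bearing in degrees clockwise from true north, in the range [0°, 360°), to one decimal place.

301.2°

W-23: φ = -66.78444°, λ = -158.77389°
FT-46: φ = -60.64139°, λ = -175.84778°
Δλ = -17.0739°
y = sin Δλ · cos φ₂ = -0.143947
x = cos φ₁ sin φ₂ − sin φ₁ cos φ₂ cos Δλ = 0.087153
θ = atan2(y, x) = -58.8071° → 301.1929° (mod 360°)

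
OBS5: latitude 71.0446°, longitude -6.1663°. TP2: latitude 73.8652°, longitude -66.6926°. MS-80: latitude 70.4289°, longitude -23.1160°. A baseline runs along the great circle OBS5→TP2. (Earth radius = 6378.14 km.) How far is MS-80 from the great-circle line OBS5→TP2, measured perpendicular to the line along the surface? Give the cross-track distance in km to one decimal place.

360.2 km

δ₁₃ = central angle OBS5→MS-80 = 0.097859 rad  (haversine)
θ₁₃ = bearing OBS5→MS-80 = 271.769°,  θ₁₂ = bearing OBS5→TP2 = 307.062°
dₓₜ = R·arcsin(sin δ₁₃ · sin(θ₁₃ − θ₁₂)) = 6378.14·arcsin(0.09770·sin(-35.293°)) = -360.227 km
|dₓₜ| = 360.227 km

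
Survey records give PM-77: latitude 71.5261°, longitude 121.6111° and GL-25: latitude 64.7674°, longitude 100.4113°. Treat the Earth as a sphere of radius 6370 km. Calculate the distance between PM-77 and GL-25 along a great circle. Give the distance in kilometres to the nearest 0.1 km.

1144.3 km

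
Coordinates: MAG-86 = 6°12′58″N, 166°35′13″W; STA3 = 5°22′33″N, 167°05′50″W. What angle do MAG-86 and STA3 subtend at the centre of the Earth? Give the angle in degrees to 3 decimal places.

MAG-86: φ = +6.21611°, λ = -166.58694°
STA3: φ = +5.37583°, λ = -167.09722°
Δφ = -0.8403°,  Δλ = -0.5103°
a = sin²(Δφ/2) + cos φ₁ cos φ₂ sin²(Δλ/2) = 0.000073
c = 2·arcsin(√a) = 0.017134 rad = 0.9817°

0.982°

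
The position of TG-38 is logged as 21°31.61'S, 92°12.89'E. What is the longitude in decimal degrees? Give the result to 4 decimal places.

92.2148°E

92° + 12.89′/60 = 92 + 0.21483 = 92.2148°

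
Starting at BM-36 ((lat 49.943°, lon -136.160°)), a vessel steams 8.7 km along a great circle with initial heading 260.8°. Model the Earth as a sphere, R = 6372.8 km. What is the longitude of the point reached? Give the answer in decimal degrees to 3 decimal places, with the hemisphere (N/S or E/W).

136.280°W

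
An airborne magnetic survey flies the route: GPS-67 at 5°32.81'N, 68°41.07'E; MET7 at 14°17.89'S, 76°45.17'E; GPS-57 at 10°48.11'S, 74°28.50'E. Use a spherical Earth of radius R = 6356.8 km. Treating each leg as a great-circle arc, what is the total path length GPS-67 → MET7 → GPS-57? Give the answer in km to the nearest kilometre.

2834 km

GPS-67: φ = +5.54683°, λ = +68.68450°
MET7: φ = -14.29817°, λ = +76.75283°
GPS-57: φ = -10.80183°, λ = +74.47500°
GPS-67→MET7: c = 0.373469 rad, d = 2374.07 km
MET7→GPS-57: c = 0.072312 rad, d = 459.68 km
Total = 2374.07 + 459.68 = 2833.74 km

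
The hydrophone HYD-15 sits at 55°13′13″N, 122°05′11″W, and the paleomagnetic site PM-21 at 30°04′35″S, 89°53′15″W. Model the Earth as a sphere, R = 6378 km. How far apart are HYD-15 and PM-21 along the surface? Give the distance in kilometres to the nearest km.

HYD-15: φ = +55.22028°, λ = -122.08639°
PM-21: φ = -30.07639°, λ = -89.88750°
Δφ = -85.2967°,  Δλ = 32.1989°
a = sin²(Δφ/2) + cos φ₁ cos φ₂ sin²(Δλ/2) = 0.496960
c = 2·arcsin(√a) = 1.564717 rad = 89.6517°
d = R·c = 6378 × 1.564717 = 9979.8 km

9980 km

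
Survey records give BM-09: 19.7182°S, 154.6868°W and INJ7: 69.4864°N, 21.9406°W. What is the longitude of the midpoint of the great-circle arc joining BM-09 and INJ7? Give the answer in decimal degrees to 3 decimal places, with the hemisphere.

Bx = cos φ₂ cos Δλ = -0.237855,  By = cos φ₂ sin Δλ = 0.257344
φₘ = atan2(sin φ₁ + sin φ₂, √((cos φ₁ + Bx)² + By²)) = 38.65584°
λₘ = λ₁ + atan2(By, cos φ₁ + Bx) = -134.59422°

134.594°W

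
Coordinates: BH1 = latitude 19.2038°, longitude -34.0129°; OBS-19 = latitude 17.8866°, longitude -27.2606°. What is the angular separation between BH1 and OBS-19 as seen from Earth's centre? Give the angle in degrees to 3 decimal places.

Δφ = -1.3172°,  Δλ = 6.7523°
a = sin²(Δφ/2) + cos φ₁ cos φ₂ sin²(Δλ/2) = 0.003249
c = 2·arcsin(√a) = 0.114061 rad = 6.5352°

6.535°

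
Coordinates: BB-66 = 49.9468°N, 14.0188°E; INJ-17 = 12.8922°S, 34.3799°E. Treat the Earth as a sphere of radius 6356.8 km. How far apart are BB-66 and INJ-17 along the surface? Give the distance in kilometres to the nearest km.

7249 km

Δφ = -62.8390°,  Δλ = 20.3611°
a = sin²(Δφ/2) + cos φ₁ cos φ₂ sin²(Δλ/2) = 0.291350
c = 2·arcsin(√a) = 1.140325 rad = 65.3358°
d = R·c = 6356.8 × 1.140325 = 7248.8 km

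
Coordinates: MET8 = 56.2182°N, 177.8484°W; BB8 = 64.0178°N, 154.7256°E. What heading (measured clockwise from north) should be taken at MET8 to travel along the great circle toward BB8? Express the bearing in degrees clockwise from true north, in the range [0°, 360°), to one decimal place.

311.2°

Δλ = -27.4260°
y = sin Δλ · cos φ₂ = -0.201786
x = cos φ₁ sin φ₂ − sin φ₁ cos φ₂ cos Δλ = 0.176634
θ = atan2(y, x) = -48.8027° → 311.1973° (mod 360°)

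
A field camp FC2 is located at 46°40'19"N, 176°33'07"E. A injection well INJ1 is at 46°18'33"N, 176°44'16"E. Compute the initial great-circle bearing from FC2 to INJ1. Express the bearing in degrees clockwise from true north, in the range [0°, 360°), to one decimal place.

160.5°

FC2: φ = +46.67194°, λ = +176.55194°
INJ1: φ = +46.30917°, λ = +176.73778°
Δλ = 0.1858°
y = sin Δλ · cos φ₂ = 0.002240
x = cos φ₁ sin φ₂ − sin φ₁ cos φ₂ cos Δλ = -0.006329
θ = atan2(y, x) = 160.5063° → 160.5063° (mod 360°)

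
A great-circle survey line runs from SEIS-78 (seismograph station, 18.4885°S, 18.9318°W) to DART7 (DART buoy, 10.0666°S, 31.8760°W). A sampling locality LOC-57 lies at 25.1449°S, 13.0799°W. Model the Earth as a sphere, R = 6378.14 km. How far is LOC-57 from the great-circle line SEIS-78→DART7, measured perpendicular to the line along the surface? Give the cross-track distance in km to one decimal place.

δ₁₃ = central angle SEIS-78→LOC-57 = 0.149905 rad  (haversine)
θ₁₃ = bearing SEIS-78→LOC-57 = 141.829°,  θ₁₂ = bearing SEIS-78→DART7 = 302.132°
dₓₜ = R·arcsin(sin δ₁₃ · sin(θ₁₃ − θ₁₂)) = 6378.14·arcsin(0.14934·sin(-160.303°)) = -321.186 km
|dₓₜ| = 321.186 km

321.2 km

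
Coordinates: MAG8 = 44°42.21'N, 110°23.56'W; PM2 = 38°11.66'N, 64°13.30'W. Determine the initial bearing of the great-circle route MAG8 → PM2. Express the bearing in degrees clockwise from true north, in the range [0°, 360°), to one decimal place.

84.3°

MAG8: φ = +44.70350°, λ = -110.39267°
PM2: φ = +38.19433°, λ = -64.22167°
Δλ = 46.1710°
y = sin Δλ · cos φ₂ = 0.566969
x = cos φ₁ sin φ₂ − sin φ₁ cos φ₂ cos Δλ = 0.056633
θ = atan2(y, x) = 84.2958° → 84.2958° (mod 360°)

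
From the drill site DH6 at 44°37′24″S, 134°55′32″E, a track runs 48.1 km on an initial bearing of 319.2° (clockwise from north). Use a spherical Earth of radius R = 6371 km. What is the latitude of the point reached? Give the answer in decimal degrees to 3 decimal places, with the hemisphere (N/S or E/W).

44.295°S

DH6: φ = -44.62333°, λ = +134.92556°
δ = d/R = 48.1/6371 = 0.007550 rad
φ₂ = arcsin(sin φ₁ cos δ + cos φ₁ sin δ cos θ)
   = arcsin(-0.70244·0.99997 + 0.71174·0.00755·0.75700) = -44.29519°
λ₂ = λ₁ + atan2(sin θ sin δ cos φ₁, cos δ − sin φ₁ sin φ₂) = 134.53065°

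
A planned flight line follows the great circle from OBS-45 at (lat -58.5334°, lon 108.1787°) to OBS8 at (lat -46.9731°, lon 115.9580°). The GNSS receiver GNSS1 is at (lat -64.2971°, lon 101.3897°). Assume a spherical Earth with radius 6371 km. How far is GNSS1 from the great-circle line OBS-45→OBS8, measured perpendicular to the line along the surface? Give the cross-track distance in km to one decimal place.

14.3 km

δ₁₃ = central angle OBS-45→GNSS1 = 0.115328 rad  (haversine)
θ₁₃ = bearing OBS-45→GNSS1 = 206.458°,  θ₁₂ = bearing OBS-45→OBS8 = 25.339°
dₓₜ = R·arcsin(sin δ₁₃ · sin(θ₁₃ − θ₁₂)) = 6371·arcsin(0.11507·sin(181.119°)) = -14.314 km
|dₓₜ| = 14.314 km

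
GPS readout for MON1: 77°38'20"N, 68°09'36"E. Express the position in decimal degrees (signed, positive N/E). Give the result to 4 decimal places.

lat: 77.6389° N → +77.6389°
lon: 68.1600° E → +68.1600°

+77.6389°, +68.1600°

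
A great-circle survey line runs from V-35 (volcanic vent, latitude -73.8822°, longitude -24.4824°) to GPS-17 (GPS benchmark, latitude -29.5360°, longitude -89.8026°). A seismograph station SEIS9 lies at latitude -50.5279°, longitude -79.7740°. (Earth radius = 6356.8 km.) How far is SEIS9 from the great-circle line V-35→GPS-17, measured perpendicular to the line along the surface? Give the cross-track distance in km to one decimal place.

41.7 km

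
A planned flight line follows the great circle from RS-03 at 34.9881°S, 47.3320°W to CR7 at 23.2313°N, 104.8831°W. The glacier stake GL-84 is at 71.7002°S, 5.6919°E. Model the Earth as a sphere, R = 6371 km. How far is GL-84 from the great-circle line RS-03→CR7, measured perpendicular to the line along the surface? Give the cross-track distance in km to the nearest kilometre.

δ₁₃ = central angle RS-03→GL-84 = 0.796611 rad  (haversine)
θ₁₃ = bearing RS-03→GL-84 = 159.462°,  θ₁₂ = bearing RS-03→CR7 = 308.001°
dₓₜ = R·arcsin(sin δ₁₃ · sin(θ₁₃ − θ₁₂)) = 6371·arcsin(0.71499·sin(-148.539°)) = -2436.376 km
|dₓₜ| = 2436.376 km

2436 km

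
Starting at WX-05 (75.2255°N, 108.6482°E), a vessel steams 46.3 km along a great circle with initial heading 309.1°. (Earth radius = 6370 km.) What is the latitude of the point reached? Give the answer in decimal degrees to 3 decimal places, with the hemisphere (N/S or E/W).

75.485°N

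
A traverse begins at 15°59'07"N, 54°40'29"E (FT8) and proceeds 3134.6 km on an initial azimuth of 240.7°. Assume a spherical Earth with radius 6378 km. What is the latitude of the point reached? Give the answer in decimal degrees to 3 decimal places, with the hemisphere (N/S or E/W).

1.190°N

FT8: φ = +15.98528°, λ = +54.67472°
δ = d/R = 3134.6/6378 = 0.491471 rad
φ₂ = arcsin(sin φ₁ cos δ + cos φ₁ sin δ cos θ)
   = arcsin(0.27539·0.88164 + 0.96133·0.47192·-0.48938) = 1.19038°
λ₂ = λ₁ + atan2(sin θ sin δ cos φ₁, cos δ − sin φ₁ sin φ₂) = 30.36692°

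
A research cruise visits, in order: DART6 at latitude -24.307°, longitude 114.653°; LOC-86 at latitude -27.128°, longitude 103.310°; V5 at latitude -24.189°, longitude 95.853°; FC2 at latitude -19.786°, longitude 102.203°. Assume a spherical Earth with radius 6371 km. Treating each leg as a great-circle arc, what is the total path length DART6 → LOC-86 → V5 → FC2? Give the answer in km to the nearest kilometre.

2811 km

DART6→LOC-86: c = 0.184951 rad, d = 1178.32 km
LOC-86→V5: c = 0.128005 rad, d = 815.52 km
V5→FC2: c = 0.128286 rad, d = 817.31 km
Total = 1178.32 + 815.52 + 817.31 = 2811.15 km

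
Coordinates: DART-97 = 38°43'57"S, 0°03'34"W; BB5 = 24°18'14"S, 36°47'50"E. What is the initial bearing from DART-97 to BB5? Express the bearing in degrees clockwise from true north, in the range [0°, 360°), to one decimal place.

76.1°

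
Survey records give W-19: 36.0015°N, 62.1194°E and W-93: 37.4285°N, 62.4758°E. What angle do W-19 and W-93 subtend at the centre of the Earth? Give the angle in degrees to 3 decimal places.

Δφ = 1.4270°,  Δλ = 0.3564°
a = sin²(Δφ/2) + cos φ₁ cos φ₂ sin²(Δλ/2) = 0.000161
c = 2·arcsin(√a) = 0.025400 rad = 1.4553°

1.455°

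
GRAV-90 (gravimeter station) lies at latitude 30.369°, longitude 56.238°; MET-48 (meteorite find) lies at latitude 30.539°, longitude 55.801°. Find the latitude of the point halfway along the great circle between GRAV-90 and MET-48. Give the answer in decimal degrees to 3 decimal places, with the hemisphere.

30.454°N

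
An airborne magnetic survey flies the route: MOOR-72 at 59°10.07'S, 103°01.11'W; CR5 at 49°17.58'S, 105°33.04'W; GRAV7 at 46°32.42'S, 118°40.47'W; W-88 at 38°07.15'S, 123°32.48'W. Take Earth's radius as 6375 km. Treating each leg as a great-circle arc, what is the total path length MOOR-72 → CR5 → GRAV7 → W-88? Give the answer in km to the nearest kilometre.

MOOR-72: φ = -59.16783°, λ = -103.01850°
CR5: φ = -49.29300°, λ = -105.55067°
GRAV7: φ = -46.54033°, λ = -118.67450°
W-88: φ = -38.11917°, λ = -123.54133°
MOOR-72→CR5: c = 0.174241 rad, d = 1110.79 km
CR5→GRAV7: c = 0.160614 rad, d = 1023.91 km
GRAV7→W-88: c = 0.159749 rad, d = 1018.40 km
Total = 1110.79 + 1023.91 + 1018.40 = 3153.10 km

3153 km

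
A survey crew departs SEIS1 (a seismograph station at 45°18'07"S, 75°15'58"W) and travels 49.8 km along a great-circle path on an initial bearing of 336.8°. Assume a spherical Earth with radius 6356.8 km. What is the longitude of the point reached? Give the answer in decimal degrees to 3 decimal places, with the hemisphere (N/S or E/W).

SEIS1: φ = -45.30194°, λ = -75.26611°
δ = d/R = 49.8/6356.8 = 0.007834 rad
φ₂ = arcsin(sin φ₁ cos δ + cos φ₁ sin δ cos θ)
   = arcsin(-0.71082·0.99997 + 0.70337·0.00783·0.91914) = -44.88911°
λ₂ = λ₁ + atan2(sin θ sin δ cos φ₁, cos δ − sin φ₁ sin φ₂) = -75.51570°

75.516°W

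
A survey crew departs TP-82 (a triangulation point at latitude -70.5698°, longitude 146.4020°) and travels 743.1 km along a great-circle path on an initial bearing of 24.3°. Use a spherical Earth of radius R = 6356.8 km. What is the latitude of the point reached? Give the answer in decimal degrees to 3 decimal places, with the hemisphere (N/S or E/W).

δ = d/R = 743.1/6356.8 = 0.116898 rad
φ₂ = arcsin(sin φ₁ cos δ + cos φ₁ sin δ cos θ)
   = arcsin(-0.94305·0.99318 + 0.33266·0.11663·0.91140) = -64.32287°
λ₂ = λ₁ + atan2(sin θ sin δ cos φ₁, cos δ − sin φ₁ sin φ₂) = 152.76161°

64.323°S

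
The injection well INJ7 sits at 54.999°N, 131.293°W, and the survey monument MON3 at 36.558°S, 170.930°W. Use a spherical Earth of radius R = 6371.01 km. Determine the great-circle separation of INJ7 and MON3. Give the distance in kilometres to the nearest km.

10858 km

Δφ = -91.5570°,  Δλ = -39.6370°
a = sin²(Δφ/2) + cos φ₁ cos φ₂ sin²(Δλ/2) = 0.566547
c = 2·arcsin(√a) = 1.704287 rad = 97.6485°
d = R·c = 6371.01 × 1.704287 = 10858.0 km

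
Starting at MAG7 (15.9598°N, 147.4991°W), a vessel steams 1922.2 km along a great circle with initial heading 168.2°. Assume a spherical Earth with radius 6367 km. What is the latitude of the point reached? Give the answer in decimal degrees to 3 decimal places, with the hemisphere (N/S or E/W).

δ = d/R = 1922.2/6367 = 0.301900 rad
φ₂ = arcsin(sin φ₁ cos δ + cos φ₁ sin δ cos θ)
   = arcsin(0.27496·0.95477 + 0.96145·0.29734·-0.97887) = -0.99161°
λ₂ = λ₁ + atan2(sin θ sin δ cos φ₁, cos δ − sin φ₁ sin φ₂) = -144.01262°

0.992°S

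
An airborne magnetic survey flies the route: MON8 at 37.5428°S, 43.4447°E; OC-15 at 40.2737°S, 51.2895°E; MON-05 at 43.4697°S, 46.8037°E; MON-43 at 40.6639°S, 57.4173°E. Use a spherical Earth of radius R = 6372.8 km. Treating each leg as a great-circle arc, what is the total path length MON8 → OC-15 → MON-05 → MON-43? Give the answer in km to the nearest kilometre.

2187 km

MON8→OC-15: c = 0.116661 rad, d = 743.46 km
OC-15→MON-05: c = 0.080663 rad, d = 514.05 km
MON-05→MON-43: c = 0.145848 rad, d = 929.46 km
Total = 743.46 + 514.05 + 929.46 = 2186.97 km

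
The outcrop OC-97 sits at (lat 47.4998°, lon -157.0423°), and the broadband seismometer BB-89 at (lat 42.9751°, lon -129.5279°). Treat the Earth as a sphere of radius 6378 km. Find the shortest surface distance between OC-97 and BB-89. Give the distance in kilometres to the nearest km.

Δφ = -4.5247°,  Δλ = 27.5144°
a = sin²(Δφ/2) + cos φ₁ cos φ₂ sin²(Δλ/2) = 0.029512
c = 2·arcsin(√a) = 0.345295 rad = 19.7839°
d = R·c = 6378 × 0.345295 = 2202.3 km

2202 km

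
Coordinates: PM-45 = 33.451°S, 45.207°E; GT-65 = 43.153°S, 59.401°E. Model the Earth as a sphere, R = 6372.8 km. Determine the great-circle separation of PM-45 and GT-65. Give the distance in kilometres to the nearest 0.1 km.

1638.9 km

Δφ = -9.7020°,  Δλ = 14.1940°
a = sin²(Δφ/2) + cos φ₁ cos φ₂ sin²(Δλ/2) = 0.016443
c = 2·arcsin(√a) = 0.257165 rad = 14.7345°
d = R·c = 6372.8 × 0.257165 = 1638.9 km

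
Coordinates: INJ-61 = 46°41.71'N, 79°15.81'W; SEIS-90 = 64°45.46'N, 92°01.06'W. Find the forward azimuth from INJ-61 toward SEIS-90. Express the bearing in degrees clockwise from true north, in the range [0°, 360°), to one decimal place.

INJ-61: φ = +46.69517°, λ = -79.26350°
SEIS-90: φ = +64.75767°, λ = -92.01767°
Δλ = -12.7542°
y = sin Δλ · cos φ₂ = -0.094146
x = cos φ₁ sin φ₂ − sin φ₁ cos φ₂ cos Δλ = 0.317711
θ = atan2(y, x) = -16.5059° → 343.4941° (mod 360°)

343.5°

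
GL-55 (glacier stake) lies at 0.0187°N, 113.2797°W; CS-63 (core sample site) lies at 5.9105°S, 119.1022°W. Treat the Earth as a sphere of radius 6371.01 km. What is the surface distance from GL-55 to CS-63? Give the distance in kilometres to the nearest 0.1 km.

Δφ = -5.9292°,  Δλ = -5.8225°
a = sin²(Δφ/2) + cos φ₁ cos φ₂ sin²(Δλ/2) = 0.005241
c = 2·arcsin(√a) = 0.144912 rad = 8.3028°
d = R·c = 6371.01 × 0.144912 = 923.2 km

923.2 km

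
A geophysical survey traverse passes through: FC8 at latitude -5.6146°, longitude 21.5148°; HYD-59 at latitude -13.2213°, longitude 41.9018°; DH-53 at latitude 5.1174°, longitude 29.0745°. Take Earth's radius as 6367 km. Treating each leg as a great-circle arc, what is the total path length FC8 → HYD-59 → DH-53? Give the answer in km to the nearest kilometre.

4869 km

FC8→HYD-59: c = 0.374983 rad, d = 2387.51 km
HYD-59→DH-53: c = 0.389721 rad, d = 2481.35 km
Total = 2387.51 + 2481.35 = 4868.87 km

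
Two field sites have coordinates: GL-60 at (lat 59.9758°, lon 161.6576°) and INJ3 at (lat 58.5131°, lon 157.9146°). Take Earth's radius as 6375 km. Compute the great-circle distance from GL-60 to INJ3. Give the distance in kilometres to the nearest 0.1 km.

268.0 km

Δφ = -1.4627°,  Δλ = -3.7430°
a = sin²(Δφ/2) + cos φ₁ cos φ₂ sin²(Δλ/2) = 0.000442
c = 2·arcsin(√a) = 0.042034 rad = 2.4084°
d = R·c = 6375 × 0.042034 = 268.0 km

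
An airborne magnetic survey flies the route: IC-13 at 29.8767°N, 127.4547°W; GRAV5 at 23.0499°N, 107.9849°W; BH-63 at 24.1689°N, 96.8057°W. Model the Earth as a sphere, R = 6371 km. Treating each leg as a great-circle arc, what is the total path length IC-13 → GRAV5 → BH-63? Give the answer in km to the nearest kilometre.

IC-13→GRAV5: c = 0.326142 rad, d = 2077.85 km
GRAV5→BH-63: c = 0.179796 rad, d = 1145.48 km
Total = 2077.85 + 1145.48 = 3223.33 km

3223 km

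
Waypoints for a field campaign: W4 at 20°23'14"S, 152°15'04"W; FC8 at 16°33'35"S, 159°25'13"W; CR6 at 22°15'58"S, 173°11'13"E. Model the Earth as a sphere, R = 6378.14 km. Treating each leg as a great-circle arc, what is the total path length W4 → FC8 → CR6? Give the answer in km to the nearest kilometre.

W4: φ = -20.38722°, λ = -152.25111°
FC8: φ = -16.55972°, λ = -159.42028°
CR6: φ = -22.26611°, λ = +173.18694°
W4→FC8: c = 0.136155 rad, d = 868.42 km
FC8→CR6: c = 0.461057 rad, d = 2940.69 km
Total = 868.42 + 2940.69 = 3809.10 km

3809 km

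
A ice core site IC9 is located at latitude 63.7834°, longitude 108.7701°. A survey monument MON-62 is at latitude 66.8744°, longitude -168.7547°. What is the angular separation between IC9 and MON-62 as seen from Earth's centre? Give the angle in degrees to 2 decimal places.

Δφ = 3.0910°,  Δλ = 82.4752°
a = sin²(Δφ/2) + cos φ₁ cos φ₂ sin²(Δλ/2) = 0.076118
c = 2·arcsin(√a) = 0.559042 rad = 32.0307°

32.03°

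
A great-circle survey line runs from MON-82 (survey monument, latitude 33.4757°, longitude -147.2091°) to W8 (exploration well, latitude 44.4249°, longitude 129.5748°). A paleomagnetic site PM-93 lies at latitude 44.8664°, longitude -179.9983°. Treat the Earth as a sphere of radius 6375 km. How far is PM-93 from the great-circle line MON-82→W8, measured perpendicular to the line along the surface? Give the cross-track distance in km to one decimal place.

157.7 km

δ₁₃ = central angle MON-82→PM-93 = 0.481915 rad  (haversine)
θ₁₃ = bearing MON-82→PM-93 = 304.092°,  θ₁₂ = bearing MON-82→W8 = 307.151°
dₓₜ = R·arcsin(sin δ₁₃ · sin(θ₁₃ − θ₁₂)) = 6375·arcsin(0.46348·sin(-3.059°)) = -157.705 km
|dₓₜ| = 157.705 km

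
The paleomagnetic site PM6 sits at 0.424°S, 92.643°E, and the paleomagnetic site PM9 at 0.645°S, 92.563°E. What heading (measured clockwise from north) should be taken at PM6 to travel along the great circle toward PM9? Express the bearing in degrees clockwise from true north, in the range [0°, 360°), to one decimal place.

199.9°

Δλ = -0.0800°
y = sin Δλ · cos φ₂ = -0.001396
x = cos φ₁ sin φ₂ − sin φ₁ cos φ₂ cos Δλ = -0.003857
θ = atan2(y, x) = -160.1014° → 199.8986° (mod 360°)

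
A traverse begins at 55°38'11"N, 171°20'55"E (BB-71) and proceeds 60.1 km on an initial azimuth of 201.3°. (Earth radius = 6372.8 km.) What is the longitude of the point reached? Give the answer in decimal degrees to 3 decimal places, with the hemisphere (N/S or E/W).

BB-71: φ = +55.63639°, λ = +171.34861°
δ = d/R = 60.1/6372.8 = 0.009431 rad
φ₂ = arcsin(sin φ₁ cos δ + cos φ₁ sin δ cos θ)
   = arcsin(0.82547·0.99996 + 0.56444·0.00943·-0.93169) = 55.13247°
λ₂ = λ₁ + atan2(sin θ sin δ cos φ₁, cos δ − sin φ₁ sin φ₂) = 171.00528°

171.005°E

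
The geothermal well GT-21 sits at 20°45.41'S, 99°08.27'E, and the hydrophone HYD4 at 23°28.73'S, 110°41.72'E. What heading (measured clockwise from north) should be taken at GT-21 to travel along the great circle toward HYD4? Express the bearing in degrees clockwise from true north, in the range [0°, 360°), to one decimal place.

106.4°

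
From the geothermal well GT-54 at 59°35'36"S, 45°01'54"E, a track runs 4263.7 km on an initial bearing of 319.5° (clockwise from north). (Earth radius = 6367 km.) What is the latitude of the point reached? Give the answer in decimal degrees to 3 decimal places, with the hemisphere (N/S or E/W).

GT-54: φ = -59.59333°, λ = +45.03167°
δ = d/R = 4263.7/6367 = 0.669656 rad
φ₂ = arcsin(sin φ₁ cos δ + cos φ₁ sin δ cos θ)
   = arcsin(-0.86245·0.78404 + 0.50613·0.62072·0.76041) = -25.93183°
λ₂ = λ₁ + atan2(sin θ sin δ cos φ₁, cos δ − sin φ₁ sin φ₂) = 18.39984°

25.932°S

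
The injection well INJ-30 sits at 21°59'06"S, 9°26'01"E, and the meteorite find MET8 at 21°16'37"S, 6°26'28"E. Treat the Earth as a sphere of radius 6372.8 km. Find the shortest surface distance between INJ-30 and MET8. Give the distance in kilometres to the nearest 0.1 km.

INJ-30: φ = -21.98500°, λ = +9.43361°
MET8: φ = -21.27694°, λ = +6.44111°
Δφ = 0.7081°,  Δλ = -2.9925°
a = sin²(Δφ/2) + cos φ₁ cos φ₂ sin²(Δλ/2) = 0.000627
c = 2·arcsin(√a) = 0.050098 rad = 2.8704°
d = R·c = 6372.8 × 0.050098 = 319.3 km

319.3 km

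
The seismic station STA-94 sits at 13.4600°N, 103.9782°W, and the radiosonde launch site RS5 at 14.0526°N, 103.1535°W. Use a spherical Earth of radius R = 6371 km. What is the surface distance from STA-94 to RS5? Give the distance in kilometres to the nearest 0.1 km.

Δφ = 0.5926°,  Δλ = 0.8247°
a = sin²(Δφ/2) + cos φ₁ cos φ₂ sin²(Δλ/2) = 0.000076
c = 2·arcsin(√a) = 0.017391 rad = 0.9964°
d = R·c = 6371 × 0.017391 = 110.8 km

110.8 km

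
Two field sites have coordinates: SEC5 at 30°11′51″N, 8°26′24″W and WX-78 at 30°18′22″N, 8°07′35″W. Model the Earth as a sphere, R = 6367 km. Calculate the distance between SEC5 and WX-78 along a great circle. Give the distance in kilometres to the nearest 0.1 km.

32.4 km

SEC5: φ = +30.19750°, λ = -8.44000°
WX-78: φ = +30.30611°, λ = -8.12639°
Δφ = 0.1086°,  Δλ = 0.3136°
a = sin²(Δφ/2) + cos φ₁ cos φ₂ sin²(Δλ/2) = 0.000006
c = 2·arcsin(√a) = 0.005094 rad = 0.2919°
d = R·c = 6367 × 0.005094 = 32.4 km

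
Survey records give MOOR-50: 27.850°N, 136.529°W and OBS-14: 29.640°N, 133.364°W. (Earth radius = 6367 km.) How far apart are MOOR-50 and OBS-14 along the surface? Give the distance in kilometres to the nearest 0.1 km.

366.9 km

Δφ = 1.7900°,  Δλ = 3.1650°
a = sin²(Δφ/2) + cos φ₁ cos φ₂ sin²(Δλ/2) = 0.000830
c = 2·arcsin(√a) = 0.057630 rad = 3.3020°
d = R·c = 6367 × 0.057630 = 366.9 km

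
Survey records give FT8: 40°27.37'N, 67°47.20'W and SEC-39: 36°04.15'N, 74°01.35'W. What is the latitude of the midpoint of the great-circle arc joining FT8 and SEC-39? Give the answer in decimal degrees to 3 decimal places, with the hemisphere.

FT8: φ = +40.45617°, λ = -67.78667°
SEC-39: φ = +36.06917°, λ = -74.02250°
Bx = cos φ₂ cos Δλ = 0.803524,  By = cos φ₂ sin Δλ = -0.087799
φₘ = atan2(sin φ₁ + sin φ₂, √((cos φ₁ + Bx)² + By²)) = 38.30391°
λₘ = λ₁ + atan2(By, cos φ₁ + Bx) = -70.99887°

38.304°N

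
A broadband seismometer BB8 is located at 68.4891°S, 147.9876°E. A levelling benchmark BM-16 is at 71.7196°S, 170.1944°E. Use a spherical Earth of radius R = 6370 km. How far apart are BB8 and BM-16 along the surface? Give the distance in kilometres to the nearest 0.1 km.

Δφ = -3.2305°,  Δλ = 22.2068°
a = sin²(Δφ/2) + cos φ₁ cos φ₂ sin²(Δλ/2) = 0.005060
c = 2·arcsin(√a) = 0.142389 rad = 8.1583°
d = R·c = 6370 × 0.142389 = 907.0 km

907.0 km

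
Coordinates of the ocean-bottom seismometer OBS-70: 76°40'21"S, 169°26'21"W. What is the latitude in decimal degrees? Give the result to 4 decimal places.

76.6725°S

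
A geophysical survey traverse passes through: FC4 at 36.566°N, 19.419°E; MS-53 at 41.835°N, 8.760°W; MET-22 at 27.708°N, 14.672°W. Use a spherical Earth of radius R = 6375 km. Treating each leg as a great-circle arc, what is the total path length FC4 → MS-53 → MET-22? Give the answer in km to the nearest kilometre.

FC4→MS-53: c = 0.390161 rad, d = 2487.27 km
MS-53→MET-22: c = 0.260549 rad, d = 1661.00 km
Total = 2487.27 + 1661.00 = 4148.27 km

4148 km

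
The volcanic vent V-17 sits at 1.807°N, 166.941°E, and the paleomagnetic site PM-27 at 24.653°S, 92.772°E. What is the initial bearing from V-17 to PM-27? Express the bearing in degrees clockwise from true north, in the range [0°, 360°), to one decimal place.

Δλ = -74.1690°
y = sin Δλ · cos φ₂ = -0.874378
x = cos φ₁ sin φ₂ − sin φ₁ cos φ₂ cos Δλ = -0.424732
θ = atan2(y, x) = -115.9083° → 244.0917° (mod 360°)

244.1°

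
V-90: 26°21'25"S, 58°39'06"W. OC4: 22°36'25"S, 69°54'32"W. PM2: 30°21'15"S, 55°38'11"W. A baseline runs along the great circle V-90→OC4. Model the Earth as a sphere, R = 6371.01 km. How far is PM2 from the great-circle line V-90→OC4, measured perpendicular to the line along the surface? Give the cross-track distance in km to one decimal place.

338.5 km

V-90: φ = -26.35694°, λ = -58.65167°
OC4: φ = -22.60694°, λ = -69.90889°
PM2: φ = -30.35417°, λ = -55.63639°
δ₁₃ = central angle V-90→PM2 = 0.083727 rad  (haversine)
θ₁₃ = bearing V-90→PM2 = 147.128°,  θ₁₂ = bearing V-90→OC4 = 287.701°
dₓₜ = R·arcsin(sin δ₁₃ · sin(θ₁₃ − θ₁₂)) = 6371.01·arcsin(0.08363·sin(-140.574°)) = -338.534 km
|dₓₜ| = 338.534 km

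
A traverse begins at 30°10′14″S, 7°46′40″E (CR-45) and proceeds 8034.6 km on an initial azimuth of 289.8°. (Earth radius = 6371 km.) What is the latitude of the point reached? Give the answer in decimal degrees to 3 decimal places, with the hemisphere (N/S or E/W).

7.225°N

CR-45: φ = -30.17056°, λ = +7.77778°
δ = d/R = 8034.6/6371 = 1.261121 rad
φ₂ = arcsin(sin φ₁ cos δ + cos φ₁ sin δ cos θ)
   = arcsin(-0.50258·0.30475 + 0.86453·0.95243·0.33874) = 7.22466°
λ₂ = λ₁ + atan2(sin θ sin δ cos φ₁, cos δ − sin φ₁ sin φ₂) = -56.81710°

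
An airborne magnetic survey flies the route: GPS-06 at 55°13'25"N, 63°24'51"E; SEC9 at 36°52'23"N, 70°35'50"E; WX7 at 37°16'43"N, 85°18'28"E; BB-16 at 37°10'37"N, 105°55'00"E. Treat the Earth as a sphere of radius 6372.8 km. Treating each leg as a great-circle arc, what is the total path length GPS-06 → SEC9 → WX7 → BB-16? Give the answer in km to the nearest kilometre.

GPS-06: φ = +55.22361°, λ = +63.41417°
SEC9: φ = +36.87306°, λ = +70.59722°
WX7: φ = +37.27861°, λ = +85.30778°
BB-16: φ = +37.17694°, λ = +105.91667°
GPS-06→SEC9: c = 0.331464 rad, d = 2112.35 km
SEC9→WX7: c = 0.204759 rad, d = 1304.89 km
WX7→BB-16: c = 0.285837 rad, d = 1821.58 km
Total = 2112.35 + 1304.89 + 1821.58 = 5238.82 km

5239 km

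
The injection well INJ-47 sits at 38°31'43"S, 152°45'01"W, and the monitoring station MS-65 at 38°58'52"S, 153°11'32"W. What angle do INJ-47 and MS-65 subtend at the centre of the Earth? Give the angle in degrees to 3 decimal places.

INJ-47: φ = -38.52861°, λ = -152.75028°
MS-65: φ = -38.98111°, λ = -153.19222°
Δφ = -0.4525°,  Δλ = -0.4419°
a = sin²(Δφ/2) + cos φ₁ cos φ₂ sin²(Δλ/2) = 0.000025
c = 2·arcsin(√a) = 0.009927 rad = 0.5688°

0.569°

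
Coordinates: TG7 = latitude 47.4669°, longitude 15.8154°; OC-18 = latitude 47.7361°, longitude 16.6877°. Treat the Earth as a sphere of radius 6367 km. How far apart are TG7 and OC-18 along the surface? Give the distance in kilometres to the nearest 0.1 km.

71.9 km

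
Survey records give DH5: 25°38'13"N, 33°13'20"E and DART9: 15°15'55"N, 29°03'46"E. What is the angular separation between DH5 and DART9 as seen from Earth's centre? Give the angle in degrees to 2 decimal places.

11.08°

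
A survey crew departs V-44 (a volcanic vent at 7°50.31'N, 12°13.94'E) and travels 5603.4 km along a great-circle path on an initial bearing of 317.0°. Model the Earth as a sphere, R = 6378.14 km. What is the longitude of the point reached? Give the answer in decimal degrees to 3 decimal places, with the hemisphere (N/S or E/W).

V-44: φ = +7.83850°, λ = +12.23233°
δ = d/R = 5603.4/6378.14 = 0.878532 rad
φ₂ = arcsin(sin φ₁ cos δ + cos φ₁ sin δ cos θ)
   = arcsin(0.13638·0.63828 + 0.99066·0.76980·0.73135) = 40.14973°
λ₂ = λ₁ + atan2(sin θ sin δ cos φ₁, cos δ − sin φ₁ sin φ₂) = -31.14916°

31.149°W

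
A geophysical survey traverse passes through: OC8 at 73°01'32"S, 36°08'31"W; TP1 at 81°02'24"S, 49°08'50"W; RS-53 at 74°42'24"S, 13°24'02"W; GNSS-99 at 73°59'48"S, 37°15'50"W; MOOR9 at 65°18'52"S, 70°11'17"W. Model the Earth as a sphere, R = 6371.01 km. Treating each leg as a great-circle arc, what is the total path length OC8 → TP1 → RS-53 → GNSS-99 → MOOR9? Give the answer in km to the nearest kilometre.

4283 km

OC8: φ = -73.02556°, λ = -36.14194°
TP1: φ = -81.04000°, λ = -49.14722°
RS-53: φ = -74.70667°, λ = -13.40056°
GNSS-99: φ = -73.99667°, λ = -37.26389°
MOOR9: φ = -65.31444°, λ = -70.18806°
OC8→TP1: c = 0.148009 rad, d = 942.97 km
TP1→RS-53: c = 0.166578 rad, d = 1061.27 km
RS-53→GNSS-99: c = 0.112248 rad, d = 715.13 km
GNSS-99→MOOR9: c = 0.245367 rad, d = 1563.24 km
Total = 942.97 + 1061.27 + 715.13 + 1563.24 = 4282.60 km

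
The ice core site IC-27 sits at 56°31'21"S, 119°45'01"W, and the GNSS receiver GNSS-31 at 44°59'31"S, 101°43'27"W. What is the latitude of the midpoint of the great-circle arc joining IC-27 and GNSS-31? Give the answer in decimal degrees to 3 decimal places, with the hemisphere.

51.100°S

IC-27: φ = -56.52250°, λ = -119.75028°
GNSS-31: φ = -44.99194°, λ = -101.72417°
Bx = cos φ₂ cos Δλ = 0.672493,  By = cos φ₂ sin Δλ = 0.218845
φₘ = atan2(sin φ₁ + sin φ₂, √((cos φ₁ + Bx)² + By²)) = -51.10016°
λₘ = λ₁ + atan2(By, cos φ₁ + Bx) = -109.61402°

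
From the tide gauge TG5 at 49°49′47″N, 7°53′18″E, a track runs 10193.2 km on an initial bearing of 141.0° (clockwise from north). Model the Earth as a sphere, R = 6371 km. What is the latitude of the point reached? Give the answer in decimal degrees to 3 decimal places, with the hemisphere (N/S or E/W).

TG5: φ = +49.82972°, λ = +7.88833°
δ = d/R = 10193.2/6371 = 1.599937 rad
φ₂ = arcsin(sin φ₁ cos δ + cos φ₁ sin δ cos θ)
   = arcsin(0.76413·-0.02914 + 0.64506·0.99958·-0.77715) = -31.55779°
λ₂ = λ₁ + atan2(sin θ sin δ cos φ₁, cos δ − sin φ₁ sin φ₂) = 55.46899°

31.558°S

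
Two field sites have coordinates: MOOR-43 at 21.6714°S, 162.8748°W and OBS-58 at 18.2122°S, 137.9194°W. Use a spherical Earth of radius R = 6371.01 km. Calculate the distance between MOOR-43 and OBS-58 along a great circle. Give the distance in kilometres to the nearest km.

2634 km

Δφ = 3.4592°,  Δλ = 24.9554°
a = sin²(Δφ/2) + cos φ₁ cos φ₂ sin²(Δλ/2) = 0.042120
c = 2·arcsin(√a) = 0.413400 rad = 23.6861°
d = R·c = 6371.01 × 0.413400 = 2633.8 km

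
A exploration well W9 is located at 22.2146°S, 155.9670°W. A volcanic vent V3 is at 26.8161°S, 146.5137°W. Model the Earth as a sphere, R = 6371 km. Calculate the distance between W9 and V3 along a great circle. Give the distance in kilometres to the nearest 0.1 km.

Δφ = -4.6015°,  Δλ = 9.4533°
a = sin²(Δφ/2) + cos φ₁ cos φ₂ sin²(Δλ/2) = 0.007222
c = 2·arcsin(√a) = 0.170166 rad = 9.7498°
d = R·c = 6371 × 0.170166 = 1084.1 km

1084.1 km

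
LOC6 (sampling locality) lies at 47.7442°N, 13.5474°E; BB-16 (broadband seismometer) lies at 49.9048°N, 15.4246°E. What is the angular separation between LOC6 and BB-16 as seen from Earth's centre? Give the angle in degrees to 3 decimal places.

2.489°

Δφ = 2.1606°,  Δλ = 1.8772°
a = sin²(Δφ/2) + cos φ₁ cos φ₂ sin²(Δλ/2) = 0.000472
c = 2·arcsin(√a) = 0.043440 rad = 2.4889°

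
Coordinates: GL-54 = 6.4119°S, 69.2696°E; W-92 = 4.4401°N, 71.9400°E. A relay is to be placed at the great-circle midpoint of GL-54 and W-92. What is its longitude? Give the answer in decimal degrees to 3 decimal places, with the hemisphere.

Bx = cos φ₂ cos Δλ = 0.995916,  By = cos φ₂ sin Δλ = 0.046451
φₘ = atan2(sin φ₁ + sin φ₂, √((cos φ₁ + Bx)² + By²)) = -0.98617°
λₘ = λ₁ + atan2(By, cos φ₁ + Bx) = 70.60698°

70.607°E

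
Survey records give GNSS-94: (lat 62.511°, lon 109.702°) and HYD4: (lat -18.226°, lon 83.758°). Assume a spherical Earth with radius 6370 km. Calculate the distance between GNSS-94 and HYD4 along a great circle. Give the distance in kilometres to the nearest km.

Δφ = -80.7370°,  Δλ = -25.9440°
a = sin²(Δφ/2) + cos φ₁ cos φ₂ sin²(Δλ/2) = 0.441608
c = 2·arcsin(√a) = 1.453746 rad = 83.2935°
d = R·c = 6370 × 1.453746 = 9260.4 km

9260 km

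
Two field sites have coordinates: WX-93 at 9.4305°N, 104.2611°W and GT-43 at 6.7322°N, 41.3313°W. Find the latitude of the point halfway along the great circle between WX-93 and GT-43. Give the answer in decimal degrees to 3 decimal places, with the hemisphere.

9.451°N

Bx = cos φ₂ cos Δλ = 0.451944,  By = cos φ₂ sin Δλ = 0.884310
φₘ = atan2(sin φ₁ + sin φ₂, √((cos φ₁ + Bx)² + By²)) = 9.45112°
λₘ = λ₁ + atan2(By, cos φ₁ + Bx) = -72.67895°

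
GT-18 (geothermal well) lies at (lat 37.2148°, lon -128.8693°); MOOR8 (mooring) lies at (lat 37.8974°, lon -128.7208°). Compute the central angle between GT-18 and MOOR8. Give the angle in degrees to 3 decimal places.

0.693°

Δφ = 0.6826°,  Δλ = 0.1485°
a = sin²(Δφ/2) + cos φ₁ cos φ₂ sin²(Δλ/2) = 0.000037
c = 2·arcsin(√a) = 0.012089 rad = 0.6927°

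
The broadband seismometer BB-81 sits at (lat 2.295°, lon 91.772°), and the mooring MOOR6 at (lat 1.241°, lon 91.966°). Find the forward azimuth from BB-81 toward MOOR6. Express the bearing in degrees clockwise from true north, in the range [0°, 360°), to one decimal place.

169.6°

Δλ = 0.1940°
y = sin Δλ · cos φ₂ = 0.003385
x = cos φ₁ sin φ₂ − sin φ₁ cos φ₂ cos Δλ = -0.018395
θ = atan2(y, x) = 169.5725° → 169.5725° (mod 360°)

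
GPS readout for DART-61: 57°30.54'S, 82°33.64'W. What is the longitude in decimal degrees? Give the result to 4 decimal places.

82.5607°W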